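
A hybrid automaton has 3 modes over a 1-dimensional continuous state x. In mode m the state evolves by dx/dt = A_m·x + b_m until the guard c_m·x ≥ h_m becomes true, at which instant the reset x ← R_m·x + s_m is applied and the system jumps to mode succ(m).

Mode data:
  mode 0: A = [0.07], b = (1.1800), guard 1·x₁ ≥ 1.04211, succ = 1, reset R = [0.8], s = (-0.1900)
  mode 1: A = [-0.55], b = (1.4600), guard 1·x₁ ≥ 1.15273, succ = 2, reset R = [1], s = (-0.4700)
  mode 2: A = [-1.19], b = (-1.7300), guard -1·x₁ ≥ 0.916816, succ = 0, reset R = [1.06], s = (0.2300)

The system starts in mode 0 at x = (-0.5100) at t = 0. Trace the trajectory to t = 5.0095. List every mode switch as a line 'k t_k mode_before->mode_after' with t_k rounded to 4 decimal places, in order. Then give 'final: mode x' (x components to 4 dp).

1 1.2958 0->1
2 1.8265 1->2
3 2.9870 2->0
4 4.4868 0->1
final: 1 1.1461

Mode 0: guard c·x = 1.0421 hit at Δt = 1.2958 (t = 1.2958), x⁻ = (1.0421) → reset → x⁺ = (0.6437), jump to mode 1
Mode 1: guard c·x = 1.1527 hit at Δt = 0.5307 (t = 1.8265), x⁻ = (1.1527) → reset → x⁺ = (0.6827), jump to mode 2
Mode 2: guard c·x = 0.9168 hit at Δt = 1.1605 (t = 2.9870), x⁻ = (-0.9168) → reset → x⁺ = (-0.7418), jump to mode 0
Mode 0: guard c·x = 1.0421 hit at Δt = 1.4998 (t = 4.4868), x⁻ = (1.0421) → reset → x⁺ = (0.6437), jump to mode 1
Mode 1: flow for 0.5227 to horizon, guard not reached → x = (1.1461)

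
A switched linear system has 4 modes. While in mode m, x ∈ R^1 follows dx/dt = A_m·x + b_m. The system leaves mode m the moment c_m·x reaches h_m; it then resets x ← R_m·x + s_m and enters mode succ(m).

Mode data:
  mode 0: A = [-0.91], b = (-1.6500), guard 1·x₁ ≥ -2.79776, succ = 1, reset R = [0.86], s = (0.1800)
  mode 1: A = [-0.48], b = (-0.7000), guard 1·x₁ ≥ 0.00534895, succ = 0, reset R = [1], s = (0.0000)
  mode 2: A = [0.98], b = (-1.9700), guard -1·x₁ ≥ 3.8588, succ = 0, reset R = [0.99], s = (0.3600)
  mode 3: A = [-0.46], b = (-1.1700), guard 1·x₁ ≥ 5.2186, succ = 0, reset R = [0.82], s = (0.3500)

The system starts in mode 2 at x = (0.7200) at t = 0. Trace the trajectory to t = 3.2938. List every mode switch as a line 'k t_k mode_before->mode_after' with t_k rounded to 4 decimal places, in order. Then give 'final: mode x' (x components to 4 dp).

1 1.5458 2->0
2 2.1112 0->1
final: 1 -1.8935

Mode 2: guard c·x = 3.8588 hit at Δt = 1.5458 (t = 1.5458), x⁻ = (-3.8588) → reset → x⁺ = (-3.4602), jump to mode 0
Mode 0: guard c·x = -2.7978 hit at Δt = 0.5654 (t = 2.1112), x⁻ = (-2.7978) → reset → x⁺ = (-2.2261), jump to mode 1
Mode 1: flow for 1.1826 to horizon, guard not reached → x = (-1.8935)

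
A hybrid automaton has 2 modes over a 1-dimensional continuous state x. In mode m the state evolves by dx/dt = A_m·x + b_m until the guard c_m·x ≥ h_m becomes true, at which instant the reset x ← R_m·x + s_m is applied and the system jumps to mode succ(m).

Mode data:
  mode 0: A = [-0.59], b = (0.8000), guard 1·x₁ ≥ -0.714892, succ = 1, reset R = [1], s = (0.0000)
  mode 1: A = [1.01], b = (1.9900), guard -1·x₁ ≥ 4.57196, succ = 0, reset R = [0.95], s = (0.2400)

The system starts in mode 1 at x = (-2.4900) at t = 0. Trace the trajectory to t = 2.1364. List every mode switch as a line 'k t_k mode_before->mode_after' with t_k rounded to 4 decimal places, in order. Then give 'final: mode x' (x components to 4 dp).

1 1.5947 1->0
final: 0 -2.6099

Mode 1: guard c·x = 4.5720 hit at Δt = 1.5947 (t = 1.5947), x⁻ = (-4.5720) → reset → x⁺ = (-4.1034), jump to mode 0
Mode 0: flow for 0.5417 to horizon, guard not reached → x = (-2.6099)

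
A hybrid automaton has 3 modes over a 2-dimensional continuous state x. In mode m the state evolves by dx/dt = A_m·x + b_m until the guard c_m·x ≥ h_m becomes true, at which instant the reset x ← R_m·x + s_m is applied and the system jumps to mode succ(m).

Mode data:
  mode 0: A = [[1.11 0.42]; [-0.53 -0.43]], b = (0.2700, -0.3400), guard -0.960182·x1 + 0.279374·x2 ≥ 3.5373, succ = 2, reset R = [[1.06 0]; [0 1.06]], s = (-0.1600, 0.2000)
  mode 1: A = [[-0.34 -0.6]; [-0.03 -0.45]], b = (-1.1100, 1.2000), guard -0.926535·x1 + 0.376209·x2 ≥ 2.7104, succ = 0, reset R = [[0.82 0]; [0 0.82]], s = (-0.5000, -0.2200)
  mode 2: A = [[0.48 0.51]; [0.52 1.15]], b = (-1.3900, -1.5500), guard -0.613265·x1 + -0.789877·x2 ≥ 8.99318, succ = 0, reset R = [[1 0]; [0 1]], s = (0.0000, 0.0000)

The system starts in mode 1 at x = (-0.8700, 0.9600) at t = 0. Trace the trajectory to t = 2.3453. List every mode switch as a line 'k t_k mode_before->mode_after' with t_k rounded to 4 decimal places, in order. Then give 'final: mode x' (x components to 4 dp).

1 1.0213 1->0
2 1.4239 0->2
final: 2 -7.0252 -1.8868

Mode 1: guard c·x = 2.7104 hit at Δt = 1.0213 (t = 1.0213), x⁻ = (-2.2640, 1.6288) → reset → x⁺ = (-2.3564, 1.1156), jump to mode 0
Mode 0: guard c·x = 3.5373 hit at Δt = 0.4026 (t = 1.4239), x⁻ = (-3.2877, 1.3620) → reset → x⁺ = (-3.6450, 1.6437), jump to mode 2
Mode 2: flow for 0.9214 to horizon, guard not reached → x = (-7.0252, -1.8868)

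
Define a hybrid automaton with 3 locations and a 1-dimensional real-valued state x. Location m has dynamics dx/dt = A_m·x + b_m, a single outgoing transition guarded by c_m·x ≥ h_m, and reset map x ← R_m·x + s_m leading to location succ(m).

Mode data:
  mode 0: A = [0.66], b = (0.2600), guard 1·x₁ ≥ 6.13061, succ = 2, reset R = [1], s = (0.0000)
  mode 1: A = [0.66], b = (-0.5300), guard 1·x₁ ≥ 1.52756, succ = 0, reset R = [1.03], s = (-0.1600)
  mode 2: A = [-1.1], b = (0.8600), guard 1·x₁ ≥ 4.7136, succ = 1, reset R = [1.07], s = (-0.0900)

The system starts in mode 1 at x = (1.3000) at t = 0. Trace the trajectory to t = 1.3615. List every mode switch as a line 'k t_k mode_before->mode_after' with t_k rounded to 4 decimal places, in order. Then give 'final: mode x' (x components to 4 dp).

Mode 1: guard c·x = 1.5276 hit at Δt = 0.5712 (t = 0.5712), x⁻ = (1.5276) → reset → x⁺ = (1.4134), jump to mode 0
Mode 0: flow for 0.7903 to horizon, guard not reached → x = (2.6509)

1 0.5712 1->0
final: 0 2.6509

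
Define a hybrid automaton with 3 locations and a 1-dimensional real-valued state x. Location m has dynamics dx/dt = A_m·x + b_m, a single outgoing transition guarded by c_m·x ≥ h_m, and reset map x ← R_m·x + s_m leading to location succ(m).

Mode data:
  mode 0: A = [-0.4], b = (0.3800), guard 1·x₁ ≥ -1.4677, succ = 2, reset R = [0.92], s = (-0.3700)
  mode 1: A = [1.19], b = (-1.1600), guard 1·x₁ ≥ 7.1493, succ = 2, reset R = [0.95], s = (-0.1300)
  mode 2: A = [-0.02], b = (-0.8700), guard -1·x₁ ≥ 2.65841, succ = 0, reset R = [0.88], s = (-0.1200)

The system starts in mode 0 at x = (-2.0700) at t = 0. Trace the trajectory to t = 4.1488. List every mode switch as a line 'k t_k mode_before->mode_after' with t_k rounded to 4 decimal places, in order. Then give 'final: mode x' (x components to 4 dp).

1 0.5561 0->2
2 1.6916 2->0
3 2.5509 0->2
4 3.6864 2->0
final: 0 -1.8837

Mode 0: guard c·x = -1.4677 hit at Δt = 0.5561 (t = 0.5561), x⁻ = (-1.4677) → reset → x⁺ = (-1.7203), jump to mode 2
Mode 2: guard c·x = 2.6584 hit at Δt = 1.1355 (t = 1.6916), x⁻ = (-2.6584) → reset → x⁺ = (-2.4594), jump to mode 0
Mode 0: guard c·x = -1.4677 hit at Δt = 0.8593 (t = 2.5509), x⁻ = (-1.4677) → reset → x⁺ = (-1.7203), jump to mode 2
Mode 2: guard c·x = 2.6584 hit at Δt = 1.1355 (t = 3.6864), x⁻ = (-2.6584) → reset → x⁺ = (-2.4594), jump to mode 0
Mode 0: flow for 0.4624 to horizon, guard not reached → x = (-1.8837)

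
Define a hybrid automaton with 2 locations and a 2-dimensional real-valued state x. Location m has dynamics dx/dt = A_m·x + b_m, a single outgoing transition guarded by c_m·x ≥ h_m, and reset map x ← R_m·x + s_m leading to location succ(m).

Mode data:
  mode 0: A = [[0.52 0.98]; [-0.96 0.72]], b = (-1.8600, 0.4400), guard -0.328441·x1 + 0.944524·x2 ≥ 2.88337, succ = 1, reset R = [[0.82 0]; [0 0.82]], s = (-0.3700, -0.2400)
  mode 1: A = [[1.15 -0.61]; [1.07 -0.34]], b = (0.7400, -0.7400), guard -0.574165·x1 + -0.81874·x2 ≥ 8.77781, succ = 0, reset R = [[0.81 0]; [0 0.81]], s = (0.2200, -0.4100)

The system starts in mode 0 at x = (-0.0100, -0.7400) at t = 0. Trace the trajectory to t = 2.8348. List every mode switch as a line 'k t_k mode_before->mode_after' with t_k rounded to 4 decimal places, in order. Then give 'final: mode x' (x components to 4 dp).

1 1.2237 0->1
2 2.3135 1->0
final: 0 -11.1822 -1.1872

Mode 0: guard c·x = 2.8834 hit at Δt = 1.2237 (t = 1.2237), x⁻ = (-3.3370, 1.8923) → reset → x⁺ = (-3.1063, 1.3117), jump to mode 1
Mode 1: guard c·x = 8.7778 hit at Δt = 1.0898 (t = 2.3135), x⁻ = (-7.9408, -5.1524) → reset → x⁺ = (-6.2121, -4.5834), jump to mode 0
Mode 0: flow for 0.5213 to horizon, guard not reached → x = (-11.1822, -1.1872)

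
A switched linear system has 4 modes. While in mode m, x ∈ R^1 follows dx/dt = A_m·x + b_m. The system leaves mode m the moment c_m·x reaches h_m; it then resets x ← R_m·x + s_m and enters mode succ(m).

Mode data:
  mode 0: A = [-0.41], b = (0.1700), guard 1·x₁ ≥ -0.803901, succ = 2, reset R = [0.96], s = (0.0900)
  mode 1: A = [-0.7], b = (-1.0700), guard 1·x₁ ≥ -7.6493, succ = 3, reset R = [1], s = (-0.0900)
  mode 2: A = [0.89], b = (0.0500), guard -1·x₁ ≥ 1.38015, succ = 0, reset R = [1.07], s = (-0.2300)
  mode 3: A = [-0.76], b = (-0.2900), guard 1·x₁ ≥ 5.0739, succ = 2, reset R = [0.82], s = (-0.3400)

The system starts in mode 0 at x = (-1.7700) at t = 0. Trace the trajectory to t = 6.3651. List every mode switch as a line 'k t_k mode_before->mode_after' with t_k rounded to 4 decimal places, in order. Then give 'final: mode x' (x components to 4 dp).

Mode 0: guard c·x = -0.8039 hit at Δt = 1.4239 (t = 1.4239), x⁻ = (-0.8039) → reset → x⁺ = (-0.6817), jump to mode 2
Mode 2: guard c·x = 1.3801 hit at Δt = 0.8424 (t = 2.2663), x⁻ = (-1.3801) → reset → x⁺ = (-1.7068), jump to mode 0
Mode 0: guard c·x = -0.8039 hit at Δt = 1.3523 (t = 3.6186), x⁻ = (-0.8039) → reset → x⁺ = (-0.6817), jump to mode 2
Mode 2: guard c·x = 1.3801 hit at Δt = 0.8424 (t = 4.4610), x⁻ = (-1.3801) → reset → x⁺ = (-1.7068), jump to mode 0
Mode 0: guard c·x = -0.8039 hit at Δt = 1.3523 (t = 5.8132), x⁻ = (-0.8039) → reset → x⁺ = (-0.6817), jump to mode 2
Mode 2: flow for 0.5519 to horizon, guard not reached → x = (-1.0785)

1 1.4239 0->2
2 2.2663 2->0
3 3.6186 0->2
4 4.4610 2->0
5 5.8132 0->2
final: 2 -1.0785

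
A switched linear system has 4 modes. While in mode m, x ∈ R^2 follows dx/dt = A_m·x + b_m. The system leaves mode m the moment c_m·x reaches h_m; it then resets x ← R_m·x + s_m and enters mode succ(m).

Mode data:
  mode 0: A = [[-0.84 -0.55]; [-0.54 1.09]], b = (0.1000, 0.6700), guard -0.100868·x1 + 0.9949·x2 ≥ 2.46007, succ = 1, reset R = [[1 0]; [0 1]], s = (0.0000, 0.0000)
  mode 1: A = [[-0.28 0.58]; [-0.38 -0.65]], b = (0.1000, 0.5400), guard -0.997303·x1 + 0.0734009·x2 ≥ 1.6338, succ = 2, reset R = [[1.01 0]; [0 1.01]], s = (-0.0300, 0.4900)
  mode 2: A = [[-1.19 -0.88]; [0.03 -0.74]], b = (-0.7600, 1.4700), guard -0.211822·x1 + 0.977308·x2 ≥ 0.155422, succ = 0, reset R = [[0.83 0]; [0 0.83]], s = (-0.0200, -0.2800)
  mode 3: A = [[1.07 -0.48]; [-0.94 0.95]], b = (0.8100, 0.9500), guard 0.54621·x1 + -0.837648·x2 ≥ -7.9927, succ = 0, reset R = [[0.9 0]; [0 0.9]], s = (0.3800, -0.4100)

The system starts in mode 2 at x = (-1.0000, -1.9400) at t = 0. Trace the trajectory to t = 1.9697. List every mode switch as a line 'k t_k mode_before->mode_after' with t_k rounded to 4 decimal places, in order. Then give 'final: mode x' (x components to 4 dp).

Mode 2: guard c·x = 0.1554 hit at Δt = 0.9735 (t = 0.9735), x⁻ = (-0.4307, 0.0657) → reset → x⁺ = (-0.3775, -0.2255), jump to mode 0
Mode 0: flow for 0.9962 to horizon, guard not reached → x = (-0.1939, 0.7768)

1 0.9735 2->0
final: 0 -0.1939 0.7768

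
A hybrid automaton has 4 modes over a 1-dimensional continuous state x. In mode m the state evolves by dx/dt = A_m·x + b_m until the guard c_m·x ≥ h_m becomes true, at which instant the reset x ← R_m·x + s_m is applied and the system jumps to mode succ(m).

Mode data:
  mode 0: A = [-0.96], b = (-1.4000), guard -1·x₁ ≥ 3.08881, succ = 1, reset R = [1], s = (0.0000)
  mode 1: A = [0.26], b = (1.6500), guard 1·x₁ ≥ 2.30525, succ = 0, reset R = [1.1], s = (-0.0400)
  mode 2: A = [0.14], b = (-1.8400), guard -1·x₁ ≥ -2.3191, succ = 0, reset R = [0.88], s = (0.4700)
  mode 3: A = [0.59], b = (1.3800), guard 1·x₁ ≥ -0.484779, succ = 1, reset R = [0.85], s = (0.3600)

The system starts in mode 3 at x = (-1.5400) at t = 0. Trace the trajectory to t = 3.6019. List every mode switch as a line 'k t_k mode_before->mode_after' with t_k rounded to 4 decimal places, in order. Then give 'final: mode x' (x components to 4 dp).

Mode 3: guard c·x = -0.4848 hit at Δt = 1.4269 (t = 1.4269), x⁻ = (-0.4848) → reset → x⁺ = (-0.0521), jump to mode 1
Mode 1: guard c·x = 2.3053 hit at Δt = 1.2235 (t = 2.6504), x⁻ = (2.3052) → reset → x⁺ = (2.4958), jump to mode 0
Mode 0: flow for 0.9515 to horizon, guard not reached → x = (0.1278)

1 1.4269 3->1
2 2.6504 1->0
final: 0 0.1278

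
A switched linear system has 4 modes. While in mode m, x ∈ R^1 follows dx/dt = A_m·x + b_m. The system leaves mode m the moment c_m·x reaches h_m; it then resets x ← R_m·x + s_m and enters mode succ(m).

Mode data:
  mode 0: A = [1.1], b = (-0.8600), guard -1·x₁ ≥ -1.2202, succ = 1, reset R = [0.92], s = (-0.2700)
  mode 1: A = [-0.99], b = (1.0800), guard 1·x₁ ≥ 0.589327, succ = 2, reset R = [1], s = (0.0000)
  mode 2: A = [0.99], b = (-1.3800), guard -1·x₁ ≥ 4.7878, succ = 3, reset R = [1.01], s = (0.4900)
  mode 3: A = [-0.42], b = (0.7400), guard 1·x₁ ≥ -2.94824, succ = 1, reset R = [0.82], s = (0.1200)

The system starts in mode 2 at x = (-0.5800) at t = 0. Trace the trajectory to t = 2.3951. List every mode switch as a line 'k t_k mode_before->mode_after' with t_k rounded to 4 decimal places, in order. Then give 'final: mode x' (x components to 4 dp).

Mode 2: guard c·x = 4.7878 hit at Δt = 1.1531 (t = 1.1531), x⁻ = (-4.7878) → reset → x⁺ = (-4.3457), jump to mode 3
Mode 3: guard c·x = -2.9482 hit at Δt = 0.6186 (t = 1.7717), x⁻ = (-2.9482) → reset → x⁺ = (-2.2976), jump to mode 1
Mode 1: flow for 0.6234 to horizon, guard not reached → x = (-0.7371)

1 1.1531 2->3
2 1.7717 3->1
final: 1 -0.7371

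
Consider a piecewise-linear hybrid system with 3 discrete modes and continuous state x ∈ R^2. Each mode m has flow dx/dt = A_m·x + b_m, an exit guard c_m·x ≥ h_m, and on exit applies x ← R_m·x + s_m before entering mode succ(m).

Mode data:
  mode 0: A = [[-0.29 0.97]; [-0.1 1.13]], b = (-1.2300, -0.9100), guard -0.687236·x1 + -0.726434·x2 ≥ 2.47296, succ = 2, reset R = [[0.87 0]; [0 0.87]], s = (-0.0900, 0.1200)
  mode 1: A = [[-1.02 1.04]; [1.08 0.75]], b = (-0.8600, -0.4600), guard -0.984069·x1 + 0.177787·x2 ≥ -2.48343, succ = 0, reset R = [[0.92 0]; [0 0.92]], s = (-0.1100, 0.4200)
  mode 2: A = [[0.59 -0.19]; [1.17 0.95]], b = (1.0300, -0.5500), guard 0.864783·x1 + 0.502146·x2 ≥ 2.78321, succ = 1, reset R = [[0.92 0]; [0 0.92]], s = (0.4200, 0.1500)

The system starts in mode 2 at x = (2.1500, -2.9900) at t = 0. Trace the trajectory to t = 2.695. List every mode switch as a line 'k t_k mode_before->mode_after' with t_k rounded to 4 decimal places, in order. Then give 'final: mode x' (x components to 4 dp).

Mode 2: guard c·x = 2.7832 hit at Δt = 0.7222 (t = 0.7222), x⁻ = (4.7353, -2.6123) → reset → x⁺ = (4.7765, -2.2534), jump to mode 1
Mode 1: guard c·x = -2.4834 hit at Δt = 0.4067 (t = 1.1289), x⁻ = (2.2534, -1.4959) → reset → x⁺ = (1.9631, -0.9563), jump to mode 0
Mode 0: guard c·x = 2.4730 hit at Δt = 0.6814 (t = 1.8103), x⁻ = (-0.3145, -3.1067) → reset → x⁺ = (-0.3636, -2.5828), jump to mode 2
Mode 2: flow for 0.8847 to horizon, guard not reached → x = (1.5011, -6.2444)

1 0.7222 2->1
2 1.1289 1->0
3 1.8103 0->2
final: 2 1.5011 -6.2444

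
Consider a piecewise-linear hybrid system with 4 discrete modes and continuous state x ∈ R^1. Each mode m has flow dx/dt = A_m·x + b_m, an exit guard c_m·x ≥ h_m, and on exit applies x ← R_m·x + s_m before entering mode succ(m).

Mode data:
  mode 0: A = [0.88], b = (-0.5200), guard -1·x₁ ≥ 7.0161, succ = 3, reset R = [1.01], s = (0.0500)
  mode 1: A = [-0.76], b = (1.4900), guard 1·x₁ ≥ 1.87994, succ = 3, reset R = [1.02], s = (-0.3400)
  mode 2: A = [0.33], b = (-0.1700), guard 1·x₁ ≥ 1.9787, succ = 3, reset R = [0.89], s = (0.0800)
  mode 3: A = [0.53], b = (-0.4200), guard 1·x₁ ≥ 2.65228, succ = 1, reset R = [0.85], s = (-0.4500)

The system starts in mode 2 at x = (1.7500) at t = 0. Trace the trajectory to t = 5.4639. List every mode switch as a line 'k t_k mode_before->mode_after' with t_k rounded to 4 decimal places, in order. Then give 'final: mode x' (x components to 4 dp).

1 0.5149 2->3
2 1.5961 3->1
3 2.4660 1->3
4 4.0932 3->1
5 4.9631 1->3
final: 3 1.8162

Mode 2: guard c·x = 1.9787 hit at Δt = 0.5149 (t = 0.5149), x⁻ = (1.9787) → reset → x⁺ = (1.8410), jump to mode 3
Mode 3: guard c·x = 2.6523 hit at Δt = 1.0812 (t = 1.5961), x⁻ = (2.6523) → reset → x⁺ = (1.8044), jump to mode 1
Mode 1: guard c·x = 1.8799 hit at Δt = 0.8699 (t = 2.4660), x⁻ = (1.8799) → reset → x⁺ = (1.5775), jump to mode 3
Mode 3: guard c·x = 2.6523 hit at Δt = 1.6273 (t = 4.0932), x⁻ = (2.6523) → reset → x⁺ = (1.8044), jump to mode 1
Mode 1: guard c·x = 1.8799 hit at Δt = 0.8699 (t = 4.9631), x⁻ = (1.8799) → reset → x⁺ = (1.5775), jump to mode 3
Mode 3: flow for 0.5008 to horizon, guard not reached → x = (1.8162)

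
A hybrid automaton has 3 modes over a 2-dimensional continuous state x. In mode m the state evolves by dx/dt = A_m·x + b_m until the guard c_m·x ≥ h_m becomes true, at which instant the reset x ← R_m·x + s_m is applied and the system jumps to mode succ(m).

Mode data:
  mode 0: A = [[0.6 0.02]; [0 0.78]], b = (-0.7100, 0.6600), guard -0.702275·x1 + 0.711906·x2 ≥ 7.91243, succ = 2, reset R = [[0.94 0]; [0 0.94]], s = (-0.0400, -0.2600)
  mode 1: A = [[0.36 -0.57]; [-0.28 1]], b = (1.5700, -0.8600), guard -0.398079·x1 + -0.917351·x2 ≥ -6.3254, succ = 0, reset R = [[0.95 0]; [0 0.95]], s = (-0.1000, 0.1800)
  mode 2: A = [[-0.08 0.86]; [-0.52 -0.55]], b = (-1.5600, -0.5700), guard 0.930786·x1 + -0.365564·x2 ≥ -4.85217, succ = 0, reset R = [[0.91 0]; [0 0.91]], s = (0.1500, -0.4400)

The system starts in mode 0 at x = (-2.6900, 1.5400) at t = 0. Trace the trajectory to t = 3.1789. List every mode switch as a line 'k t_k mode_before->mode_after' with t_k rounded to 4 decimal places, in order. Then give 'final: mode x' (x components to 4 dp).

Mode 0: guard c·x = 7.9124 hit at Δt = 1.1220 (t = 1.1220), x⁻ = (-6.3211, 4.8788) → reset → x⁺ = (-5.9818, 4.3261), jump to mode 2
Mode 2: guard c·x = -4.8522 hit at Δt = 0.9475 (t = 2.0695), x⁻ = (-3.6634, 3.9455) → reset → x⁺ = (-3.1837, 3.1504), jump to mode 0
Mode 0: guard c·x = 7.9124 hit at Δt = 0.6721 (t = 2.7416), x⁻ = (-5.2813, 5.9046) → reset → x⁺ = (-5.0044, 5.2903), jump to mode 2
Mode 2: flow for 0.4373 to horizon, guard not reached → x = (-3.6324, 4.8012)

1 1.1220 0->2
2 2.0695 2->0
3 2.7416 0->2
final: 2 -3.6324 4.8012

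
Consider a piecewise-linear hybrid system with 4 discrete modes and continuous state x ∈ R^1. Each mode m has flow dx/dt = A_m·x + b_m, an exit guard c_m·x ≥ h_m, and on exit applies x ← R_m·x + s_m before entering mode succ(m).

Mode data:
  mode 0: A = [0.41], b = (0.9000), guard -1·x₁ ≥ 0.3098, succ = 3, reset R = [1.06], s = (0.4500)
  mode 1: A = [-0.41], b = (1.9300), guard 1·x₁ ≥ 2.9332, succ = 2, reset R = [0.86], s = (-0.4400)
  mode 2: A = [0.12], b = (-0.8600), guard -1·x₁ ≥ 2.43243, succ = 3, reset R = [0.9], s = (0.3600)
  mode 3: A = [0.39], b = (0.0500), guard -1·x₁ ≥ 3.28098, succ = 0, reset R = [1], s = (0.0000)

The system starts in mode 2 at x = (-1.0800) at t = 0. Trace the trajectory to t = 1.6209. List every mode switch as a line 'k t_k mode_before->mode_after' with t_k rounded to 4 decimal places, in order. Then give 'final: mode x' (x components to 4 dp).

1 1.2655 2->3
final: 3 -2.0821

Mode 2: guard c·x = 2.4324 hit at Δt = 1.2655 (t = 1.2655), x⁻ = (-2.4324) → reset → x⁺ = (-1.8292), jump to mode 3
Mode 3: flow for 0.3554 to horizon, guard not reached → x = (-2.0821)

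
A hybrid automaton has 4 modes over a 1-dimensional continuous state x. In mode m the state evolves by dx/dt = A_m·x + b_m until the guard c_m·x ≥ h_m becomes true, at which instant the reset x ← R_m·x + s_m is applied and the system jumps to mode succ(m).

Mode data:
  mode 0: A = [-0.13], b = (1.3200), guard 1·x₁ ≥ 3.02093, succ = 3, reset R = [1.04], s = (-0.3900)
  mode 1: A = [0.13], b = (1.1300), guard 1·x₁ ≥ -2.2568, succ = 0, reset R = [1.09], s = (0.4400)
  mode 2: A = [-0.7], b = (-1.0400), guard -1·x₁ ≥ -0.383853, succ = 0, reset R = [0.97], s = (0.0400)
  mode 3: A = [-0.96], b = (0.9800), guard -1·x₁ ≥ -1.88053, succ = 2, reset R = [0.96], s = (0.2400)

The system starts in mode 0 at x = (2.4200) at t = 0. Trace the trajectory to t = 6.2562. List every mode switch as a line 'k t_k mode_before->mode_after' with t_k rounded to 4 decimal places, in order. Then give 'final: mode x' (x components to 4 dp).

Mode 0: guard c·x = 3.0209 hit at Δt = 0.6222 (t = 0.6222), x⁻ = (3.0209) → reset → x⁺ = (2.7518), jump to mode 3
Mode 3: guard c·x = -1.8805 hit at Δt = 0.7290 (t = 1.3512), x⁻ = (1.8805) → reset → x⁺ = (2.0453), jump to mode 2
Mode 2: guard c·x = -0.3839 hit at Δt = 0.9084 (t = 2.2596), x⁻ = (0.3839) → reset → x⁺ = (0.4123), jump to mode 0
Mode 0: guard c·x = 3.0209 hit at Δt = 2.3975 (t = 4.6571), x⁻ = (3.0209) → reset → x⁺ = (2.7518), jump to mode 3
Mode 3: guard c·x = -1.8805 hit at Δt = 0.7290 (t = 5.3861), x⁻ = (1.8805) → reset → x⁺ = (2.0453), jump to mode 2
Mode 2: flow for 0.8701 to horizon, guard not reached → x = (0.4347)

1 0.6222 0->3
2 1.3512 3->2
3 2.2596 2->0
4 4.6571 0->3
5 5.3861 3->2
final: 2 0.4347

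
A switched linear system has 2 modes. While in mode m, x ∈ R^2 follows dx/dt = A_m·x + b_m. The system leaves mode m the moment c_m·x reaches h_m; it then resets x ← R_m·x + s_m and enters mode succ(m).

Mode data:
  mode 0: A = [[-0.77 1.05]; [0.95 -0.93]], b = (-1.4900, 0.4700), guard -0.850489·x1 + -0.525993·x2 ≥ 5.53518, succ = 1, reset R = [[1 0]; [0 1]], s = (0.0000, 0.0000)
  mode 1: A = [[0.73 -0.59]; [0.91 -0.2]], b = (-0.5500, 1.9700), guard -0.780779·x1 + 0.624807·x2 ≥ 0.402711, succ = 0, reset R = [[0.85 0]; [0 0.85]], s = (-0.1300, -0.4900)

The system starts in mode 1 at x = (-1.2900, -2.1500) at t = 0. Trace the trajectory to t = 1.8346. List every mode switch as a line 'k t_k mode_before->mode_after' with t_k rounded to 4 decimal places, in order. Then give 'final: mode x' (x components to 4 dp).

Mode 1: guard c·x = 0.4027 hit at Δt = 0.6921 (t = 0.6921), x⁻ = (-1.6762, -1.4501) → reset → x⁺ = (-1.5548, -1.7226), jump to mode 0
Mode 0: flow for 1.1425 to horizon, guard not reached → x = (-3.1887, -1.9984)

1 0.6921 1->0
final: 0 -3.1887 -1.9984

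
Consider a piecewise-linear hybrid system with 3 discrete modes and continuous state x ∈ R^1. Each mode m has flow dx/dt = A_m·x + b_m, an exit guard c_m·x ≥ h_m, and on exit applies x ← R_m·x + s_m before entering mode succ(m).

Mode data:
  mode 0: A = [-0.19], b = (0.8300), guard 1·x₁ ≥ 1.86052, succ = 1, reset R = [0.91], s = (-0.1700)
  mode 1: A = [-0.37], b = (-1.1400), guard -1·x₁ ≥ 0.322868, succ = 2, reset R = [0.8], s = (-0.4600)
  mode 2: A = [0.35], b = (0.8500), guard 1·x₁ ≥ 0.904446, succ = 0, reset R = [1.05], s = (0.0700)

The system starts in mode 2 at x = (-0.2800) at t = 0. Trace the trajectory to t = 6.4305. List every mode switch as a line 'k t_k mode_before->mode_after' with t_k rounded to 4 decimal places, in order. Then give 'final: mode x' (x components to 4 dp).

Mode 2: guard c·x = 0.9044 hit at Δt = 1.2545 (t = 1.2545), x⁻ = (0.9044) → reset → x⁺ = (1.0197), jump to mode 0
Mode 0: guard c·x = 1.8605 hit at Δt = 1.5218 (t = 2.7763), x⁻ = (1.8605) → reset → x⁺ = (1.5231), jump to mode 1
Mode 1: guard c·x = 0.3229 hit at Δt = 1.3848 (t = 4.1611), x⁻ = (-0.3229) → reset → x⁺ = (-0.7183), jump to mode 2
Mode 2: guard c·x = 0.9044 hit at Δt = 1.9064 (t = 6.0674), x⁻ = (0.9044) → reset → x⁺ = (1.0197), jump to mode 0
Mode 0: flow for 0.3631 to horizon, guard not reached → x = (1.2429)

1 1.2545 2->0
2 2.7763 0->1
3 4.1611 1->2
4 6.0674 2->0
final: 0 1.2429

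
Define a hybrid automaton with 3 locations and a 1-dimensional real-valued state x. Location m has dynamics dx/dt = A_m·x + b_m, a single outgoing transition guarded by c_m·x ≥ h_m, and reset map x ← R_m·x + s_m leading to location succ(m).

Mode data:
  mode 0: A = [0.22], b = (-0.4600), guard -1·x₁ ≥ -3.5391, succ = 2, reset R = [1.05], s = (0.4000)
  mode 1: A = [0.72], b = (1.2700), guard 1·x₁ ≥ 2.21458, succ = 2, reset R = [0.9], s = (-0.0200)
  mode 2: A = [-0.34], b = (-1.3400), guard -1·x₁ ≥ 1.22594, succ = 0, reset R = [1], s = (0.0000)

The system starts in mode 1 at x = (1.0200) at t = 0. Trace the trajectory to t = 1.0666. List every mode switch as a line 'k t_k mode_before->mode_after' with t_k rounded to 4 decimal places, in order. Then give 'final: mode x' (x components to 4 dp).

1 0.4959 1->2
final: 2 0.9300

Mode 1: guard c·x = 2.2146 hit at Δt = 0.4959 (t = 0.4959), x⁻ = (2.2146) → reset → x⁺ = (1.9731), jump to mode 2
Mode 2: flow for 0.5707 to horizon, guard not reached → x = (0.9300)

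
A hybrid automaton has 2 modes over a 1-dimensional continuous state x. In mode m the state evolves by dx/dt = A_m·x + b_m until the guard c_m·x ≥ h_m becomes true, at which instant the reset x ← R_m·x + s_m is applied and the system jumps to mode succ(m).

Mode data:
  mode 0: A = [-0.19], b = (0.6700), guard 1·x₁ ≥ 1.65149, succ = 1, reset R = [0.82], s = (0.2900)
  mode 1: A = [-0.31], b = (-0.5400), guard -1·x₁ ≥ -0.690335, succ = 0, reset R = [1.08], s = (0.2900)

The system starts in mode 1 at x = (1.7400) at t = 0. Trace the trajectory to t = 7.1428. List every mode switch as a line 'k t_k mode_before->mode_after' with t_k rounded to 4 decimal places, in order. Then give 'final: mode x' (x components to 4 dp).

1 1.1573 1->0
2 2.6524 0->1
3 3.7197 1->0
4 5.2148 0->1
5 6.2822 1->0
final: 0 1.4113

Mode 1: guard c·x = -0.6903 hit at Δt = 1.1573 (t = 1.1573), x⁻ = (0.6903) → reset → x⁺ = (1.0356), jump to mode 0
Mode 0: guard c·x = 1.6515 hit at Δt = 1.4951 (t = 2.6524), x⁻ = (1.6515) → reset → x⁺ = (1.6442), jump to mode 1
Mode 1: guard c·x = -0.6903 hit at Δt = 1.0673 (t = 3.7197), x⁻ = (0.6903) → reset → x⁺ = (1.0356), jump to mode 0
Mode 0: guard c·x = 1.6515 hit at Δt = 1.4951 (t = 5.2148), x⁻ = (1.6515) → reset → x⁺ = (1.6442), jump to mode 1
Mode 1: guard c·x = -0.6903 hit at Δt = 1.0673 (t = 6.2822), x⁻ = (0.6903) → reset → x⁺ = (1.0356), jump to mode 0
Mode 0: flow for 0.8606 to horizon, guard not reached → x = (1.4113)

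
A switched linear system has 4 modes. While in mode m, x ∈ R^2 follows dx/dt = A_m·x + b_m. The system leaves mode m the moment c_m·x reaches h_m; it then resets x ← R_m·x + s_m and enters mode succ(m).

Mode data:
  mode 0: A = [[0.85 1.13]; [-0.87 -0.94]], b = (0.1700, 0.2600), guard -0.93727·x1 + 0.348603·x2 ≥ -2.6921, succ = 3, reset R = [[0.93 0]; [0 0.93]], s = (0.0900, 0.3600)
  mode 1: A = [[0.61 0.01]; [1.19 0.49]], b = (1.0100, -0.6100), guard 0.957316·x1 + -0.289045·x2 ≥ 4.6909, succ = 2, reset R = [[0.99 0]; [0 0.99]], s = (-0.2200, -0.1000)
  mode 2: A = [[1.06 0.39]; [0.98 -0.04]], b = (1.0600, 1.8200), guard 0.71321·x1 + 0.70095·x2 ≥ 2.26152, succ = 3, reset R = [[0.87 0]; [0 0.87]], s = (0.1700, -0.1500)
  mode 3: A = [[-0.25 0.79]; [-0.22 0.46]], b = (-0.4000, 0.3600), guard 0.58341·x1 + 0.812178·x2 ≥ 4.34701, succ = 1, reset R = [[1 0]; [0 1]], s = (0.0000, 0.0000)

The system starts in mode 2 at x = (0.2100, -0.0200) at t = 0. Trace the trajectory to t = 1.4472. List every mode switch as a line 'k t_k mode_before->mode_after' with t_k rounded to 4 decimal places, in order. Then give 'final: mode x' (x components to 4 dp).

1 0.6335 2->3
final: 3 1.8604 1.8054

Mode 2: guard c·x = 2.2615 hit at Δt = 0.6335 (t = 0.6335), x⁻ = (1.5924, 1.6061) → reset → x⁺ = (1.5554, 1.2473), jump to mode 3
Mode 3: flow for 0.8137 to horizon, guard not reached → x = (1.8604, 1.8054)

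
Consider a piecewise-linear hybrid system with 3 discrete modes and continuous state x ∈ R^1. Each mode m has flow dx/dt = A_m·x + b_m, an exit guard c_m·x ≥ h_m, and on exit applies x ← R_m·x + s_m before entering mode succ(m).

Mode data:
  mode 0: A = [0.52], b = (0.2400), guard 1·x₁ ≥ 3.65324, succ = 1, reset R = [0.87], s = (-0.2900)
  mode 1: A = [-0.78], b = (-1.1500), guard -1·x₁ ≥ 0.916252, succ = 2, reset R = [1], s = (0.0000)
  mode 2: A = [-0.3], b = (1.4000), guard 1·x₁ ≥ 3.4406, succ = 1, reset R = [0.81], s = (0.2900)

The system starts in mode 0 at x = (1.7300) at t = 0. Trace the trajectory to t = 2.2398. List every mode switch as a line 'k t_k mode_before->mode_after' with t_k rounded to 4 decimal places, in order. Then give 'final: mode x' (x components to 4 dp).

1 1.2115 0->1
final: 1 0.4819

Mode 0: guard c·x = 3.6532 hit at Δt = 1.2115 (t = 1.2115), x⁻ = (3.6532) → reset → x⁺ = (2.8883), jump to mode 1
Mode 1: flow for 1.0283 to horizon, guard not reached → x = (0.4819)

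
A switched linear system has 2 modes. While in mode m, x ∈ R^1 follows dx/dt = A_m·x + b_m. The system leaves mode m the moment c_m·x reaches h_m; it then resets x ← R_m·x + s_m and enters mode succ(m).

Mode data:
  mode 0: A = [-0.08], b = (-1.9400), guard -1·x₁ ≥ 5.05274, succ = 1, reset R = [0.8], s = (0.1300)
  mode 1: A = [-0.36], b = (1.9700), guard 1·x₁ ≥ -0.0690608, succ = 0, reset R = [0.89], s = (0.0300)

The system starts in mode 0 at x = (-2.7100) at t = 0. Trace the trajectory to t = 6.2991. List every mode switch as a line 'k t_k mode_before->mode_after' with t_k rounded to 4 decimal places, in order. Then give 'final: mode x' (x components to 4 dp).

1 1.4393 0->1
2 2.9027 1->0
3 5.8071 0->1
final: 1 -2.3889

Mode 0: guard c·x = 5.0527 hit at Δt = 1.4393 (t = 1.4393), x⁻ = (-5.0527) → reset → x⁺ = (-3.9122), jump to mode 1
Mode 1: guard c·x = -0.0691 hit at Δt = 1.4634 (t = 2.9027), x⁻ = (-0.0691) → reset → x⁺ = (-0.0315), jump to mode 0
Mode 0: guard c·x = 5.0527 hit at Δt = 2.9044 (t = 5.8071), x⁻ = (-5.0527) → reset → x⁺ = (-3.9122), jump to mode 1
Mode 1: flow for 0.4920 to horizon, guard not reached → x = (-2.3889)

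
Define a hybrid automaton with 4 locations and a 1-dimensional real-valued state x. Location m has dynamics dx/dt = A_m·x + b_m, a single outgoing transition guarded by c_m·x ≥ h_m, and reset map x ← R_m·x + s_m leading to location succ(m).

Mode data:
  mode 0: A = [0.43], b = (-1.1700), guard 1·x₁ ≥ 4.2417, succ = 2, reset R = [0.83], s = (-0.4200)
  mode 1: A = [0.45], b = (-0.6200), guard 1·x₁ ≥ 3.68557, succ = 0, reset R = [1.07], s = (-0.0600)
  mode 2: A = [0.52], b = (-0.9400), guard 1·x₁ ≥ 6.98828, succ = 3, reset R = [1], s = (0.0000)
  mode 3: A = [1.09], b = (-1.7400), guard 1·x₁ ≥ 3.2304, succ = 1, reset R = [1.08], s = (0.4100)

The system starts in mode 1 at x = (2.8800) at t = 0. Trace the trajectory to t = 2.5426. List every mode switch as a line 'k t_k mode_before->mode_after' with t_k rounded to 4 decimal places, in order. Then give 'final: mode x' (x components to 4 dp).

1 0.9541 1->0
2 1.5786 0->2
final: 2 3.9421

Mode 1: guard c·x = 3.6856 hit at Δt = 0.9541 (t = 0.9541), x⁻ = (3.6856) → reset → x⁺ = (3.8836), jump to mode 0
Mode 0: guard c·x = 4.2417 hit at Δt = 0.6245 (t = 1.5786), x⁻ = (4.2417) → reset → x⁺ = (3.1006), jump to mode 2
Mode 2: flow for 0.9640 to horizon, guard not reached → x = (3.9421)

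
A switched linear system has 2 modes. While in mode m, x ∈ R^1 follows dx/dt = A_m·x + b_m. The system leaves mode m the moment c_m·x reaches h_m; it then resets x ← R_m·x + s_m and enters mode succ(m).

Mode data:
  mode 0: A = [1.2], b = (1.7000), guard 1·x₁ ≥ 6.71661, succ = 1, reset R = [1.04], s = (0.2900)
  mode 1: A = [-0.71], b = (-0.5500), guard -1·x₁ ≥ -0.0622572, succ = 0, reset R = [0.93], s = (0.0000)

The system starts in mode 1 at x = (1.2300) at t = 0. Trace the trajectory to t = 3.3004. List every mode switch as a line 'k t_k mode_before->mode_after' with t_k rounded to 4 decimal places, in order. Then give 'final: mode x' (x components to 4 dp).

Mode 1: guard c·x = -0.0623 hit at Δt = 1.2303 (t = 1.2303), x⁻ = (0.0623) → reset → x⁺ = (0.0579), jump to mode 0
Mode 0: guard c·x = 6.7166 hit at Δt = 1.4230 (t = 2.6533), x⁻ = (6.7166) → reset → x⁺ = (7.2753), jump to mode 1
Mode 1: flow for 0.6471 to horizon, guard not reached → x = (4.3100)

1 1.2303 1->0
2 2.6533 0->1
final: 1 4.3100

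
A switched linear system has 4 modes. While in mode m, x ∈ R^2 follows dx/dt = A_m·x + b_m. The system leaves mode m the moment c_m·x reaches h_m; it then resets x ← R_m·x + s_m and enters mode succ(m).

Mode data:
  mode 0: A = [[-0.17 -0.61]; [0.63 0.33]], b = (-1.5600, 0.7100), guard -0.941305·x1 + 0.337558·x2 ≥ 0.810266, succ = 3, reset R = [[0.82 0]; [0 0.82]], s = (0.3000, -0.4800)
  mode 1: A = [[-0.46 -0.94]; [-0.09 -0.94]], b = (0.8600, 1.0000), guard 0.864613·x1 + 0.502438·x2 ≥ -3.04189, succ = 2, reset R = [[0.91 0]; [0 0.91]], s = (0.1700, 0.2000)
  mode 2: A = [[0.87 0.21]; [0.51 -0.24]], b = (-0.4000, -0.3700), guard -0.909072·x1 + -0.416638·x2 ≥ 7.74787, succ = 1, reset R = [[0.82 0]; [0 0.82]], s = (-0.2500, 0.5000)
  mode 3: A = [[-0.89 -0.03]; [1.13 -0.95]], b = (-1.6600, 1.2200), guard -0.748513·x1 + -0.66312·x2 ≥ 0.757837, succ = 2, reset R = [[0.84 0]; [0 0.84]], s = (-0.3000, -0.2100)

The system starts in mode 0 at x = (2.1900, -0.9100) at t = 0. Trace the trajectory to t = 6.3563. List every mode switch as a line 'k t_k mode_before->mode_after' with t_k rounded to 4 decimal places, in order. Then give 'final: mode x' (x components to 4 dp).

Mode 0: guard c·x = 0.8103 hit at Δt = 1.4423 (t = 1.4423), x⁻ = (-0.4750, 1.0759) → reset → x⁺ = (-0.0895, 0.4023), jump to mode 3
Mode 3: guard c·x = 0.7578 hit at Δt = 1.2010 (t = 2.6433), x⁻ = (-1.2652, 0.2853) → reset → x⁺ = (-1.3627, 0.0296), jump to mode 2
Mode 2: guard c·x = 7.7479 hit at Δt = 1.5537 (t = 4.1970), x⁻ = (-7.1795, -2.9310) → reset → x⁺ = (-6.1372, -1.9034), jump to mode 1
Mode 1: guard c·x = -3.0419 hit at Δt = 0.7117 (t = 4.9087), x⁻ = (-3.3737, -0.2488) → reset → x⁺ = (-2.9000, -0.0264), jump to mode 2
Mode 2: guard c·x = 7.7479 hit at Δt = 0.9362 (t = 5.8449), x⁻ = (-7.4110, -2.4259) → reset → x⁺ = (-6.3270, -1.4892), jump to mode 1
Mode 1: flow for 0.5114 to horizon, guard not reached → x = (-4.2527, -0.3277)

1 1.4423 0->3
2 2.6433 3->2
3 4.1970 2->1
4 4.9087 1->2
5 5.8449 2->1
final: 1 -4.2527 -0.3277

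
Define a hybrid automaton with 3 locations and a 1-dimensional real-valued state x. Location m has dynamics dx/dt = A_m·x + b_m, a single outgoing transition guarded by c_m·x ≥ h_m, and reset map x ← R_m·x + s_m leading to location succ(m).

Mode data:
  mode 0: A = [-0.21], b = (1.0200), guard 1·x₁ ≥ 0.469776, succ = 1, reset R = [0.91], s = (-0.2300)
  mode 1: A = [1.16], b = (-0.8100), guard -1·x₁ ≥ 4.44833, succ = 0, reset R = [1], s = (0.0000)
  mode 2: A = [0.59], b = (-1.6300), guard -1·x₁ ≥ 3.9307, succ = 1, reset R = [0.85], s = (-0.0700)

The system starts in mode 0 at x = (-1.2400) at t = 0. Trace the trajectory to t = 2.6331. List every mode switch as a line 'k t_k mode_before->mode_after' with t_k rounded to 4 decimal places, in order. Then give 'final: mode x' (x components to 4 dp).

Mode 0: guard c·x = 0.4698 hit at Δt = 1.5671 (t = 1.5671), x⁻ = (0.4698) → reset → x⁺ = (0.1975), jump to mode 1
Mode 1: flow for 1.0660 to horizon, guard not reached → x = (-1.0263)

1 1.5671 0->1
final: 1 -1.0263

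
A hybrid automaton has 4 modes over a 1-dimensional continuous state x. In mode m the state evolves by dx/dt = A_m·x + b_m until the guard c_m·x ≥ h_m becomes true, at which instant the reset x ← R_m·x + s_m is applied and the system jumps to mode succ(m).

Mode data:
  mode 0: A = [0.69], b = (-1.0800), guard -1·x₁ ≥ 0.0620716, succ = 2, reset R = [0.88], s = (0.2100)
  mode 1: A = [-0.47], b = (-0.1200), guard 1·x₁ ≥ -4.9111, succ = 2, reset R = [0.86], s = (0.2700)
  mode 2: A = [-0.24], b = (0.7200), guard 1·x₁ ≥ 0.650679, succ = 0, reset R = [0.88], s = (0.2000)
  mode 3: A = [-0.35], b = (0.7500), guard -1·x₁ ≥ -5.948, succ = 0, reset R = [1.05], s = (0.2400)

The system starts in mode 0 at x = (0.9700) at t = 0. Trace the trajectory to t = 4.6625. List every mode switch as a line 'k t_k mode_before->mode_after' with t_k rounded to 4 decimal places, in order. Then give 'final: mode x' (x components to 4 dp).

1 1.4576 0->2
2 2.2547 2->0
3 3.2972 0->2
4 4.0943 2->0
final: 0 0.3921

Mode 0: guard c·x = 0.0621 hit at Δt = 1.4576 (t = 1.4576), x⁻ = (-0.0621) → reset → x⁺ = (0.1554), jump to mode 2
Mode 2: guard c·x = 0.6507 hit at Δt = 0.7971 (t = 2.2547), x⁻ = (0.6507) → reset → x⁺ = (0.7726), jump to mode 0
Mode 0: guard c·x = 0.0621 hit at Δt = 1.0425 (t = 3.2972), x⁻ = (-0.0621) → reset → x⁺ = (0.1554), jump to mode 2
Mode 2: guard c·x = 0.6507 hit at Δt = 0.7971 (t = 4.0943), x⁻ = (0.6507) → reset → x⁺ = (0.7726), jump to mode 0
Mode 0: flow for 0.5682 to horizon, guard not reached → x = (0.3921)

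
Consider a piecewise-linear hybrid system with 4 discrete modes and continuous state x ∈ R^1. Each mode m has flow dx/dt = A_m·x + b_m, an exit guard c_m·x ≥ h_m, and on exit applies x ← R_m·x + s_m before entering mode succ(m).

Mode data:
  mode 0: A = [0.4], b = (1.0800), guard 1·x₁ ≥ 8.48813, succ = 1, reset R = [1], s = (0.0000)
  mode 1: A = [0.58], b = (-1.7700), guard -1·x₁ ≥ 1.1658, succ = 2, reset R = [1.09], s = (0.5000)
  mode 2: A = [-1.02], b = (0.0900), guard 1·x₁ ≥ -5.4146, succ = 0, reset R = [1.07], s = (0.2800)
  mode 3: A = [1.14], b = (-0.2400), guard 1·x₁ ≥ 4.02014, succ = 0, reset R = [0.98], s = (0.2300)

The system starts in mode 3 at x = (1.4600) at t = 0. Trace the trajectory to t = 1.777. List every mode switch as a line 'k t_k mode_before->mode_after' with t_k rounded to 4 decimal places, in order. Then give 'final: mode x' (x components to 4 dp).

Mode 3: guard c·x = 4.0201 hit at Δt = 0.9779 (t = 0.9779), x⁻ = (4.0201) → reset → x⁺ = (4.1697), jump to mode 0
Mode 0: flow for 0.7991 to horizon, guard not reached → x = (6.7571)

1 0.9779 3->0
final: 0 6.7571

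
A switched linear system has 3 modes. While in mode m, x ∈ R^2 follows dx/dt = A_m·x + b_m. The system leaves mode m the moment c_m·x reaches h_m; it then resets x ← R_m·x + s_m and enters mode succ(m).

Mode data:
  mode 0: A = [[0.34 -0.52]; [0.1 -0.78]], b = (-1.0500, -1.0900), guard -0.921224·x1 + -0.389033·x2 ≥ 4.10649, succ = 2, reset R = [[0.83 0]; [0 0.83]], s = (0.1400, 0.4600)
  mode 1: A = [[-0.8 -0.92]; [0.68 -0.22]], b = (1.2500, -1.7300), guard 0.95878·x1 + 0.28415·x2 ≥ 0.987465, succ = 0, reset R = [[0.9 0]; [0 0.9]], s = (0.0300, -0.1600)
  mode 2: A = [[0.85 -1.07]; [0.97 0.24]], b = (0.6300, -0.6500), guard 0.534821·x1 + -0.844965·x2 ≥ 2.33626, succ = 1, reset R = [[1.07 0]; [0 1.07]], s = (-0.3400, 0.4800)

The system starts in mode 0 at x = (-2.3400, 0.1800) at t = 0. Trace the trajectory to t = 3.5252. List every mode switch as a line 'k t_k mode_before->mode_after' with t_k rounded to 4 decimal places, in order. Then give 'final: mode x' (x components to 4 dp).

1 0.9054 0->2
2 1.8628 2->1
3 2.8643 1->0
final: 0 3.7571 -3.3315

Mode 0: guard c·x = 4.1065 hit at Δt = 0.9054 (t = 0.9054), x⁻ = (-4.1052, -0.8345) → reset → x⁺ = (-3.2673, -0.2327), jump to mode 2
Mode 2: guard c·x = 2.3363 hit at Δt = 0.9574 (t = 1.8628), x⁻ = (-3.1229, -4.7415) → reset → x⁺ = (-3.6815, -4.5934), jump to mode 1
Mode 1: guard c·x = 0.9875 hit at Δt = 1.0015 (t = 2.8643), x⁻ = (2.5932, -5.2749) → reset → x⁺ = (2.3639, -4.9074), jump to mode 0
Mode 0: flow for 0.6609 to horizon, guard not reached → x = (3.7571, -3.3315)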